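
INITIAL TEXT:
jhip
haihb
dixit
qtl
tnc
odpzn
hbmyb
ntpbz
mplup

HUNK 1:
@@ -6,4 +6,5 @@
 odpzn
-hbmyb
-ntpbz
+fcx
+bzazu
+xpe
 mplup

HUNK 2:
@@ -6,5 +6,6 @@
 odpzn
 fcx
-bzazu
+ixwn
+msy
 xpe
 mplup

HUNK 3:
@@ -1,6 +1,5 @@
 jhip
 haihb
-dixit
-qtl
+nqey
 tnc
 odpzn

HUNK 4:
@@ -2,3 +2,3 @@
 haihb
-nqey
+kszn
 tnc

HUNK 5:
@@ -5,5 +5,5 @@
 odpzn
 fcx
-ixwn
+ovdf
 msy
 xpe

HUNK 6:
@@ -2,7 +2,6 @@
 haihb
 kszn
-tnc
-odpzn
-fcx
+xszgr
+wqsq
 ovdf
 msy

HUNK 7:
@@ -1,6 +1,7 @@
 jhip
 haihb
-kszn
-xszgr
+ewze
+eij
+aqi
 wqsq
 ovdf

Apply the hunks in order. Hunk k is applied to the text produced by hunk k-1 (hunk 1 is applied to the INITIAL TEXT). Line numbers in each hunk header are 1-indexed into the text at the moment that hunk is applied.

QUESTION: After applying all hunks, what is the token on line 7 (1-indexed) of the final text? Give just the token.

Answer: ovdf

Derivation:
Hunk 1: at line 6 remove [hbmyb,ntpbz] add [fcx,bzazu,xpe] -> 10 lines: jhip haihb dixit qtl tnc odpzn fcx bzazu xpe mplup
Hunk 2: at line 6 remove [bzazu] add [ixwn,msy] -> 11 lines: jhip haihb dixit qtl tnc odpzn fcx ixwn msy xpe mplup
Hunk 3: at line 1 remove [dixit,qtl] add [nqey] -> 10 lines: jhip haihb nqey tnc odpzn fcx ixwn msy xpe mplup
Hunk 4: at line 2 remove [nqey] add [kszn] -> 10 lines: jhip haihb kszn tnc odpzn fcx ixwn msy xpe mplup
Hunk 5: at line 5 remove [ixwn] add [ovdf] -> 10 lines: jhip haihb kszn tnc odpzn fcx ovdf msy xpe mplup
Hunk 6: at line 2 remove [tnc,odpzn,fcx] add [xszgr,wqsq] -> 9 lines: jhip haihb kszn xszgr wqsq ovdf msy xpe mplup
Hunk 7: at line 1 remove [kszn,xszgr] add [ewze,eij,aqi] -> 10 lines: jhip haihb ewze eij aqi wqsq ovdf msy xpe mplup
Final line 7: ovdf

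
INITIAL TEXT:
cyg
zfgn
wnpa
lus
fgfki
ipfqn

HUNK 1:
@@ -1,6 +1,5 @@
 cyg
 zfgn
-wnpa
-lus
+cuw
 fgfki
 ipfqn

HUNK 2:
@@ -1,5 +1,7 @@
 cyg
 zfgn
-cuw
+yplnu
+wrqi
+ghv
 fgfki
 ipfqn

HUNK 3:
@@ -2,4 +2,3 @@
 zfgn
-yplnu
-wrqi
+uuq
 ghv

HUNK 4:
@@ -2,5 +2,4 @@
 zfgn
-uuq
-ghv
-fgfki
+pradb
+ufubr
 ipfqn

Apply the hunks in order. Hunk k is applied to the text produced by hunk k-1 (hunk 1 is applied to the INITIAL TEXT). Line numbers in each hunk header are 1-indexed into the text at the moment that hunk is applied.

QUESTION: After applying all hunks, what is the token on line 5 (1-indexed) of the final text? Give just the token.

Answer: ipfqn

Derivation:
Hunk 1: at line 1 remove [wnpa,lus] add [cuw] -> 5 lines: cyg zfgn cuw fgfki ipfqn
Hunk 2: at line 1 remove [cuw] add [yplnu,wrqi,ghv] -> 7 lines: cyg zfgn yplnu wrqi ghv fgfki ipfqn
Hunk 3: at line 2 remove [yplnu,wrqi] add [uuq] -> 6 lines: cyg zfgn uuq ghv fgfki ipfqn
Hunk 4: at line 2 remove [uuq,ghv,fgfki] add [pradb,ufubr] -> 5 lines: cyg zfgn pradb ufubr ipfqn
Final line 5: ipfqn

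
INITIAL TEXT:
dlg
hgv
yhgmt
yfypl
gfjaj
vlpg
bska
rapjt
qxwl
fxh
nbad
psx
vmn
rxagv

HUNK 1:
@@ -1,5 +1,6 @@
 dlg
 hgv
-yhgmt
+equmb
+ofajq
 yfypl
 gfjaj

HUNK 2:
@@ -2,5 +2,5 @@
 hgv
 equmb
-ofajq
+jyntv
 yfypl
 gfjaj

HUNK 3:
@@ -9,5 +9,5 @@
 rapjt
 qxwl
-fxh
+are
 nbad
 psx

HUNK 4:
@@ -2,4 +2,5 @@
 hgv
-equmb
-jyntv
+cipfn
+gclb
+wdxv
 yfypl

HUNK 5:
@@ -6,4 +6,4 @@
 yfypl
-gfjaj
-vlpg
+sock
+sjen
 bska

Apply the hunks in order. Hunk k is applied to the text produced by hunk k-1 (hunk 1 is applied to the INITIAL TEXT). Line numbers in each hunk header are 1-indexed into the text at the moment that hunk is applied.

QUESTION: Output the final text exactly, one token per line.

Hunk 1: at line 1 remove [yhgmt] add [equmb,ofajq] -> 15 lines: dlg hgv equmb ofajq yfypl gfjaj vlpg bska rapjt qxwl fxh nbad psx vmn rxagv
Hunk 2: at line 2 remove [ofajq] add [jyntv] -> 15 lines: dlg hgv equmb jyntv yfypl gfjaj vlpg bska rapjt qxwl fxh nbad psx vmn rxagv
Hunk 3: at line 9 remove [fxh] add [are] -> 15 lines: dlg hgv equmb jyntv yfypl gfjaj vlpg bska rapjt qxwl are nbad psx vmn rxagv
Hunk 4: at line 2 remove [equmb,jyntv] add [cipfn,gclb,wdxv] -> 16 lines: dlg hgv cipfn gclb wdxv yfypl gfjaj vlpg bska rapjt qxwl are nbad psx vmn rxagv
Hunk 5: at line 6 remove [gfjaj,vlpg] add [sock,sjen] -> 16 lines: dlg hgv cipfn gclb wdxv yfypl sock sjen bska rapjt qxwl are nbad psx vmn rxagv

Answer: dlg
hgv
cipfn
gclb
wdxv
yfypl
sock
sjen
bska
rapjt
qxwl
are
nbad
psx
vmn
rxagv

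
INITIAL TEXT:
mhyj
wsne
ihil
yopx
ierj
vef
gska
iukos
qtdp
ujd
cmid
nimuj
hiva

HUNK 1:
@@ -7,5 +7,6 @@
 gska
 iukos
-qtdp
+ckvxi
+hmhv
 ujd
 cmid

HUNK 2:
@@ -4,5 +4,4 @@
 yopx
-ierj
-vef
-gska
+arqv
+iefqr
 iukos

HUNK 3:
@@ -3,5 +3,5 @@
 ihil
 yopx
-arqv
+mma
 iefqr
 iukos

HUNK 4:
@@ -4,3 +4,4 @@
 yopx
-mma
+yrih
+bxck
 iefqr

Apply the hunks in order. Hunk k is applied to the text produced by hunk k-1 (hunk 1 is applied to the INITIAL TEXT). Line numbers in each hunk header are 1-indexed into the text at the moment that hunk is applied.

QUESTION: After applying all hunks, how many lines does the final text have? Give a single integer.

Answer: 14

Derivation:
Hunk 1: at line 7 remove [qtdp] add [ckvxi,hmhv] -> 14 lines: mhyj wsne ihil yopx ierj vef gska iukos ckvxi hmhv ujd cmid nimuj hiva
Hunk 2: at line 4 remove [ierj,vef,gska] add [arqv,iefqr] -> 13 lines: mhyj wsne ihil yopx arqv iefqr iukos ckvxi hmhv ujd cmid nimuj hiva
Hunk 3: at line 3 remove [arqv] add [mma] -> 13 lines: mhyj wsne ihil yopx mma iefqr iukos ckvxi hmhv ujd cmid nimuj hiva
Hunk 4: at line 4 remove [mma] add [yrih,bxck] -> 14 lines: mhyj wsne ihil yopx yrih bxck iefqr iukos ckvxi hmhv ujd cmid nimuj hiva
Final line count: 14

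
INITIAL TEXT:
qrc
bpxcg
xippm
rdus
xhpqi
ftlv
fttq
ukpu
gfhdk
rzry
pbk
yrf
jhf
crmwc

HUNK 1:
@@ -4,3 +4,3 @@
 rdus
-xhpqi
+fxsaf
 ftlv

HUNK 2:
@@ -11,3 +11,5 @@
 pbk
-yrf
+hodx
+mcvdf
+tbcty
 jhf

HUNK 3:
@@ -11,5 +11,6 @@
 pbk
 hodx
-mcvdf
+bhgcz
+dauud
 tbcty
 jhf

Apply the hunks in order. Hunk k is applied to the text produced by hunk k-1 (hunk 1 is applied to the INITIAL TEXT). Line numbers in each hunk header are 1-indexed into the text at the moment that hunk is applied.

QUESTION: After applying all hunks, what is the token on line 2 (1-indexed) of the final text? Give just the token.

Hunk 1: at line 4 remove [xhpqi] add [fxsaf] -> 14 lines: qrc bpxcg xippm rdus fxsaf ftlv fttq ukpu gfhdk rzry pbk yrf jhf crmwc
Hunk 2: at line 11 remove [yrf] add [hodx,mcvdf,tbcty] -> 16 lines: qrc bpxcg xippm rdus fxsaf ftlv fttq ukpu gfhdk rzry pbk hodx mcvdf tbcty jhf crmwc
Hunk 3: at line 11 remove [mcvdf] add [bhgcz,dauud] -> 17 lines: qrc bpxcg xippm rdus fxsaf ftlv fttq ukpu gfhdk rzry pbk hodx bhgcz dauud tbcty jhf crmwc
Final line 2: bpxcg

Answer: bpxcg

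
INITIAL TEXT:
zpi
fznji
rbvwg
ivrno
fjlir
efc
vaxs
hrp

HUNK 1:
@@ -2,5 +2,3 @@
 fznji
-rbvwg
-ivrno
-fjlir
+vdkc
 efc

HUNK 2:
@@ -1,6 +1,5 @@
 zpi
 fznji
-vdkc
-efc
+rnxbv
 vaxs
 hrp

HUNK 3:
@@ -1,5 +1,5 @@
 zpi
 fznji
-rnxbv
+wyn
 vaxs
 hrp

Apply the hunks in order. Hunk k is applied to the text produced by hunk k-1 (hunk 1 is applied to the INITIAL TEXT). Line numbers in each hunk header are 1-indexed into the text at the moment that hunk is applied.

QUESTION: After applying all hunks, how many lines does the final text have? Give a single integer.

Answer: 5

Derivation:
Hunk 1: at line 2 remove [rbvwg,ivrno,fjlir] add [vdkc] -> 6 lines: zpi fznji vdkc efc vaxs hrp
Hunk 2: at line 1 remove [vdkc,efc] add [rnxbv] -> 5 lines: zpi fznji rnxbv vaxs hrp
Hunk 3: at line 1 remove [rnxbv] add [wyn] -> 5 lines: zpi fznji wyn vaxs hrp
Final line count: 5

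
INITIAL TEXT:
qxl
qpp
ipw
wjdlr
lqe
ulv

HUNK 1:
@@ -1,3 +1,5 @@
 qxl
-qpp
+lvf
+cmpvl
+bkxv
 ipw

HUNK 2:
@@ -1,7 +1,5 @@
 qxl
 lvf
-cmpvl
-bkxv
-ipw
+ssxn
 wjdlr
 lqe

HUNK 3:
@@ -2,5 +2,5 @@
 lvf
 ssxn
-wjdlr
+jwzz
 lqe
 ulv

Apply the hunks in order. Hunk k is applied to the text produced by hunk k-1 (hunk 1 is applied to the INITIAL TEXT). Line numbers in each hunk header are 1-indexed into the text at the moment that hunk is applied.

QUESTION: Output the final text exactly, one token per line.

Answer: qxl
lvf
ssxn
jwzz
lqe
ulv

Derivation:
Hunk 1: at line 1 remove [qpp] add [lvf,cmpvl,bkxv] -> 8 lines: qxl lvf cmpvl bkxv ipw wjdlr lqe ulv
Hunk 2: at line 1 remove [cmpvl,bkxv,ipw] add [ssxn] -> 6 lines: qxl lvf ssxn wjdlr lqe ulv
Hunk 3: at line 2 remove [wjdlr] add [jwzz] -> 6 lines: qxl lvf ssxn jwzz lqe ulv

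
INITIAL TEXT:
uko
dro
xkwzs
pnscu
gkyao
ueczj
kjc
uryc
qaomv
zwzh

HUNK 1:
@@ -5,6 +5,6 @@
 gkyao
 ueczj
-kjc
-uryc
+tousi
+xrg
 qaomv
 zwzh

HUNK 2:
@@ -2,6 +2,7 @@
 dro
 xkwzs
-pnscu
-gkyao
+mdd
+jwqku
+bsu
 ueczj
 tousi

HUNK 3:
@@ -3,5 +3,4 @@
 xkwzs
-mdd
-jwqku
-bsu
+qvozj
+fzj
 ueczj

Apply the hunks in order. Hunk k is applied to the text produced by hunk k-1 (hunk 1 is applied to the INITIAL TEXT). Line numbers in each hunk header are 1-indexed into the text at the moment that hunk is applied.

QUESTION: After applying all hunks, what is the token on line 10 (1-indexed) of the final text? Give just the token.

Answer: zwzh

Derivation:
Hunk 1: at line 5 remove [kjc,uryc] add [tousi,xrg] -> 10 lines: uko dro xkwzs pnscu gkyao ueczj tousi xrg qaomv zwzh
Hunk 2: at line 2 remove [pnscu,gkyao] add [mdd,jwqku,bsu] -> 11 lines: uko dro xkwzs mdd jwqku bsu ueczj tousi xrg qaomv zwzh
Hunk 3: at line 3 remove [mdd,jwqku,bsu] add [qvozj,fzj] -> 10 lines: uko dro xkwzs qvozj fzj ueczj tousi xrg qaomv zwzh
Final line 10: zwzh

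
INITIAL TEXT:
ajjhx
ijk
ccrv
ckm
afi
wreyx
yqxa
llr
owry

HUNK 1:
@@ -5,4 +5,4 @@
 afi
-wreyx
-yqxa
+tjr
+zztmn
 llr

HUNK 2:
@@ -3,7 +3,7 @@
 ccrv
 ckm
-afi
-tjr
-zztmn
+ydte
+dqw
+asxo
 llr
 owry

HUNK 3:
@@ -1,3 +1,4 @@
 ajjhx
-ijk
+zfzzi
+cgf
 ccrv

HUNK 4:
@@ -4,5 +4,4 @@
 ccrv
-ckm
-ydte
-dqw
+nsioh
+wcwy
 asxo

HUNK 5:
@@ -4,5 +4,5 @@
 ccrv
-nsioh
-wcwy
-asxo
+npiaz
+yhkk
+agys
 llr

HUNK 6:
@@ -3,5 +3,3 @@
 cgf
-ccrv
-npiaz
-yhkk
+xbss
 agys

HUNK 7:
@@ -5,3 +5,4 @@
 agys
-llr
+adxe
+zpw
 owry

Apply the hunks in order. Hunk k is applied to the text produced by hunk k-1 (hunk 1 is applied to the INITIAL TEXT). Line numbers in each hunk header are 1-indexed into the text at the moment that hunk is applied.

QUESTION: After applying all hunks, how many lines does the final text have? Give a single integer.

Hunk 1: at line 5 remove [wreyx,yqxa] add [tjr,zztmn] -> 9 lines: ajjhx ijk ccrv ckm afi tjr zztmn llr owry
Hunk 2: at line 3 remove [afi,tjr,zztmn] add [ydte,dqw,asxo] -> 9 lines: ajjhx ijk ccrv ckm ydte dqw asxo llr owry
Hunk 3: at line 1 remove [ijk] add [zfzzi,cgf] -> 10 lines: ajjhx zfzzi cgf ccrv ckm ydte dqw asxo llr owry
Hunk 4: at line 4 remove [ckm,ydte,dqw] add [nsioh,wcwy] -> 9 lines: ajjhx zfzzi cgf ccrv nsioh wcwy asxo llr owry
Hunk 5: at line 4 remove [nsioh,wcwy,asxo] add [npiaz,yhkk,agys] -> 9 lines: ajjhx zfzzi cgf ccrv npiaz yhkk agys llr owry
Hunk 6: at line 3 remove [ccrv,npiaz,yhkk] add [xbss] -> 7 lines: ajjhx zfzzi cgf xbss agys llr owry
Hunk 7: at line 5 remove [llr] add [adxe,zpw] -> 8 lines: ajjhx zfzzi cgf xbss agys adxe zpw owry
Final line count: 8

Answer: 8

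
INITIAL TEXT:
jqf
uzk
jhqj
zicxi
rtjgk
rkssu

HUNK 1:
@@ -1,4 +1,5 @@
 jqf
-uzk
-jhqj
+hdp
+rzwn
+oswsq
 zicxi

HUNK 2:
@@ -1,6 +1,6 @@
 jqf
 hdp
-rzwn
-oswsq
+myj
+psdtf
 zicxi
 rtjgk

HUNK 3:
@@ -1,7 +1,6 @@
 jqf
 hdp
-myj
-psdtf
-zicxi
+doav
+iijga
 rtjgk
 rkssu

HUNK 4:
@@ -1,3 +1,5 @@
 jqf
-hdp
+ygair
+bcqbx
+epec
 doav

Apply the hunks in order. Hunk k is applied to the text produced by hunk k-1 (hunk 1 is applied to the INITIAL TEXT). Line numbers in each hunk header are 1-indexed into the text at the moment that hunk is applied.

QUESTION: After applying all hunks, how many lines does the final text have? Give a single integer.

Answer: 8

Derivation:
Hunk 1: at line 1 remove [uzk,jhqj] add [hdp,rzwn,oswsq] -> 7 lines: jqf hdp rzwn oswsq zicxi rtjgk rkssu
Hunk 2: at line 1 remove [rzwn,oswsq] add [myj,psdtf] -> 7 lines: jqf hdp myj psdtf zicxi rtjgk rkssu
Hunk 3: at line 1 remove [myj,psdtf,zicxi] add [doav,iijga] -> 6 lines: jqf hdp doav iijga rtjgk rkssu
Hunk 4: at line 1 remove [hdp] add [ygair,bcqbx,epec] -> 8 lines: jqf ygair bcqbx epec doav iijga rtjgk rkssu
Final line count: 8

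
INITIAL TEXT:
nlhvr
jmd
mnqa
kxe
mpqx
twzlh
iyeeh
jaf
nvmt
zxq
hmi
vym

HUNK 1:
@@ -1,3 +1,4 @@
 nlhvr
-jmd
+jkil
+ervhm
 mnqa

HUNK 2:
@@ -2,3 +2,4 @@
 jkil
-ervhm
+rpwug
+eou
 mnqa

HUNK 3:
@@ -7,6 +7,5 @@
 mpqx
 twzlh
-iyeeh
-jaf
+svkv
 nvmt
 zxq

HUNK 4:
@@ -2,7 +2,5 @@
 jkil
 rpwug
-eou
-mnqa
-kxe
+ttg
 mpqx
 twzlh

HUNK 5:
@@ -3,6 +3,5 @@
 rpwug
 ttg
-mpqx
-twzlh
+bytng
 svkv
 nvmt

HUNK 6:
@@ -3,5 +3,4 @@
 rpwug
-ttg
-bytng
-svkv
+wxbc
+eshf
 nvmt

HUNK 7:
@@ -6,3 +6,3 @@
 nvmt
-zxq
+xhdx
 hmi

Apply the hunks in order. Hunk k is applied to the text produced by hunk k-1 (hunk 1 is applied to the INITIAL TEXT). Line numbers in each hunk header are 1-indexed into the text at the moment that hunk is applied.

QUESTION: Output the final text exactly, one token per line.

Answer: nlhvr
jkil
rpwug
wxbc
eshf
nvmt
xhdx
hmi
vym

Derivation:
Hunk 1: at line 1 remove [jmd] add [jkil,ervhm] -> 13 lines: nlhvr jkil ervhm mnqa kxe mpqx twzlh iyeeh jaf nvmt zxq hmi vym
Hunk 2: at line 2 remove [ervhm] add [rpwug,eou] -> 14 lines: nlhvr jkil rpwug eou mnqa kxe mpqx twzlh iyeeh jaf nvmt zxq hmi vym
Hunk 3: at line 7 remove [iyeeh,jaf] add [svkv] -> 13 lines: nlhvr jkil rpwug eou mnqa kxe mpqx twzlh svkv nvmt zxq hmi vym
Hunk 4: at line 2 remove [eou,mnqa,kxe] add [ttg] -> 11 lines: nlhvr jkil rpwug ttg mpqx twzlh svkv nvmt zxq hmi vym
Hunk 5: at line 3 remove [mpqx,twzlh] add [bytng] -> 10 lines: nlhvr jkil rpwug ttg bytng svkv nvmt zxq hmi vym
Hunk 6: at line 3 remove [ttg,bytng,svkv] add [wxbc,eshf] -> 9 lines: nlhvr jkil rpwug wxbc eshf nvmt zxq hmi vym
Hunk 7: at line 6 remove [zxq] add [xhdx] -> 9 lines: nlhvr jkil rpwug wxbc eshf nvmt xhdx hmi vym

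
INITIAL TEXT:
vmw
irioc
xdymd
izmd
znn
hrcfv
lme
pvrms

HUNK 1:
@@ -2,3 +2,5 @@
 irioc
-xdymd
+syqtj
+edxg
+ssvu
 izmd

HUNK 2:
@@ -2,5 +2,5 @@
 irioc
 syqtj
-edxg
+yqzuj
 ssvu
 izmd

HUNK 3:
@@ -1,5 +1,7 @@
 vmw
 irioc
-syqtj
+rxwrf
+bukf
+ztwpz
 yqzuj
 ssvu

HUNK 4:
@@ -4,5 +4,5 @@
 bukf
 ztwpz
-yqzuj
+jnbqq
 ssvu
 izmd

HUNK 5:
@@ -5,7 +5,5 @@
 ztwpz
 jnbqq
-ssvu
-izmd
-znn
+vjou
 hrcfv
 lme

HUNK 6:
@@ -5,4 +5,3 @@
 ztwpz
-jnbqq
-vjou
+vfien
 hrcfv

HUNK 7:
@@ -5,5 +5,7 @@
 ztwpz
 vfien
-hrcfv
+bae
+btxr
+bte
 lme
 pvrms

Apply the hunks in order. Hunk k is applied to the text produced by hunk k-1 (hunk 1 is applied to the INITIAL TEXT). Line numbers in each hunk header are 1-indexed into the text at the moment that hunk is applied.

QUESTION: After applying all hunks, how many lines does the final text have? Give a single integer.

Hunk 1: at line 2 remove [xdymd] add [syqtj,edxg,ssvu] -> 10 lines: vmw irioc syqtj edxg ssvu izmd znn hrcfv lme pvrms
Hunk 2: at line 2 remove [edxg] add [yqzuj] -> 10 lines: vmw irioc syqtj yqzuj ssvu izmd znn hrcfv lme pvrms
Hunk 3: at line 1 remove [syqtj] add [rxwrf,bukf,ztwpz] -> 12 lines: vmw irioc rxwrf bukf ztwpz yqzuj ssvu izmd znn hrcfv lme pvrms
Hunk 4: at line 4 remove [yqzuj] add [jnbqq] -> 12 lines: vmw irioc rxwrf bukf ztwpz jnbqq ssvu izmd znn hrcfv lme pvrms
Hunk 5: at line 5 remove [ssvu,izmd,znn] add [vjou] -> 10 lines: vmw irioc rxwrf bukf ztwpz jnbqq vjou hrcfv lme pvrms
Hunk 6: at line 5 remove [jnbqq,vjou] add [vfien] -> 9 lines: vmw irioc rxwrf bukf ztwpz vfien hrcfv lme pvrms
Hunk 7: at line 5 remove [hrcfv] add [bae,btxr,bte] -> 11 lines: vmw irioc rxwrf bukf ztwpz vfien bae btxr bte lme pvrms
Final line count: 11

Answer: 11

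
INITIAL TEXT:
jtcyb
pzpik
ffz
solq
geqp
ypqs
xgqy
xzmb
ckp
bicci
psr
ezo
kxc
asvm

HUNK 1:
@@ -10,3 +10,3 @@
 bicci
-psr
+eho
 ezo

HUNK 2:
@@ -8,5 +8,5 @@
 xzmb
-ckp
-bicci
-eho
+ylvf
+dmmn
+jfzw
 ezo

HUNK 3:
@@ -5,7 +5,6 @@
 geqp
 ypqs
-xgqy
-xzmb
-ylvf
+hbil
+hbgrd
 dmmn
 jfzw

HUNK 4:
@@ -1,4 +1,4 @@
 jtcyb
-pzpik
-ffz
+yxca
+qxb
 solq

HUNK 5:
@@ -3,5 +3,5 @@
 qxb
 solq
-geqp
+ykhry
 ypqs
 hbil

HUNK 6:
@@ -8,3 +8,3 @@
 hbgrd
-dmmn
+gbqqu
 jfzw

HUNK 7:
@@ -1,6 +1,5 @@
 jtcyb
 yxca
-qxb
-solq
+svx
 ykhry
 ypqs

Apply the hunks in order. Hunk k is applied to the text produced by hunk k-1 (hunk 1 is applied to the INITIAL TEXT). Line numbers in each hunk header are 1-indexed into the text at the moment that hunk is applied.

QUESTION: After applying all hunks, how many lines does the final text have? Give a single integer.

Hunk 1: at line 10 remove [psr] add [eho] -> 14 lines: jtcyb pzpik ffz solq geqp ypqs xgqy xzmb ckp bicci eho ezo kxc asvm
Hunk 2: at line 8 remove [ckp,bicci,eho] add [ylvf,dmmn,jfzw] -> 14 lines: jtcyb pzpik ffz solq geqp ypqs xgqy xzmb ylvf dmmn jfzw ezo kxc asvm
Hunk 3: at line 5 remove [xgqy,xzmb,ylvf] add [hbil,hbgrd] -> 13 lines: jtcyb pzpik ffz solq geqp ypqs hbil hbgrd dmmn jfzw ezo kxc asvm
Hunk 4: at line 1 remove [pzpik,ffz] add [yxca,qxb] -> 13 lines: jtcyb yxca qxb solq geqp ypqs hbil hbgrd dmmn jfzw ezo kxc asvm
Hunk 5: at line 3 remove [geqp] add [ykhry] -> 13 lines: jtcyb yxca qxb solq ykhry ypqs hbil hbgrd dmmn jfzw ezo kxc asvm
Hunk 6: at line 8 remove [dmmn] add [gbqqu] -> 13 lines: jtcyb yxca qxb solq ykhry ypqs hbil hbgrd gbqqu jfzw ezo kxc asvm
Hunk 7: at line 1 remove [qxb,solq] add [svx] -> 12 lines: jtcyb yxca svx ykhry ypqs hbil hbgrd gbqqu jfzw ezo kxc asvm
Final line count: 12

Answer: 12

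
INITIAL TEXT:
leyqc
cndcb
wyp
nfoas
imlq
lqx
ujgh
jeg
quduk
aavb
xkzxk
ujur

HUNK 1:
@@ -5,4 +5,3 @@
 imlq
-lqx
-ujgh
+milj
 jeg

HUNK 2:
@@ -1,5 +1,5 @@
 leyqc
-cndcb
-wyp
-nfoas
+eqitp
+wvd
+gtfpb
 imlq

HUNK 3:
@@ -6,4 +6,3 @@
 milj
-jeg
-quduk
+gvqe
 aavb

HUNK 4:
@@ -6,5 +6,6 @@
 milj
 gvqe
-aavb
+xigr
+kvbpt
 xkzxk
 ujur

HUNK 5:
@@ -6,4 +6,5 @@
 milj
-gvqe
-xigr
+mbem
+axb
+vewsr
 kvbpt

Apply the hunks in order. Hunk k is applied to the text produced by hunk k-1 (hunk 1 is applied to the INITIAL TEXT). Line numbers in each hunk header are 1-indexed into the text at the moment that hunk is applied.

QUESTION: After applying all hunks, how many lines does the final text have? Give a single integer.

Hunk 1: at line 5 remove [lqx,ujgh] add [milj] -> 11 lines: leyqc cndcb wyp nfoas imlq milj jeg quduk aavb xkzxk ujur
Hunk 2: at line 1 remove [cndcb,wyp,nfoas] add [eqitp,wvd,gtfpb] -> 11 lines: leyqc eqitp wvd gtfpb imlq milj jeg quduk aavb xkzxk ujur
Hunk 3: at line 6 remove [jeg,quduk] add [gvqe] -> 10 lines: leyqc eqitp wvd gtfpb imlq milj gvqe aavb xkzxk ujur
Hunk 4: at line 6 remove [aavb] add [xigr,kvbpt] -> 11 lines: leyqc eqitp wvd gtfpb imlq milj gvqe xigr kvbpt xkzxk ujur
Hunk 5: at line 6 remove [gvqe,xigr] add [mbem,axb,vewsr] -> 12 lines: leyqc eqitp wvd gtfpb imlq milj mbem axb vewsr kvbpt xkzxk ujur
Final line count: 12

Answer: 12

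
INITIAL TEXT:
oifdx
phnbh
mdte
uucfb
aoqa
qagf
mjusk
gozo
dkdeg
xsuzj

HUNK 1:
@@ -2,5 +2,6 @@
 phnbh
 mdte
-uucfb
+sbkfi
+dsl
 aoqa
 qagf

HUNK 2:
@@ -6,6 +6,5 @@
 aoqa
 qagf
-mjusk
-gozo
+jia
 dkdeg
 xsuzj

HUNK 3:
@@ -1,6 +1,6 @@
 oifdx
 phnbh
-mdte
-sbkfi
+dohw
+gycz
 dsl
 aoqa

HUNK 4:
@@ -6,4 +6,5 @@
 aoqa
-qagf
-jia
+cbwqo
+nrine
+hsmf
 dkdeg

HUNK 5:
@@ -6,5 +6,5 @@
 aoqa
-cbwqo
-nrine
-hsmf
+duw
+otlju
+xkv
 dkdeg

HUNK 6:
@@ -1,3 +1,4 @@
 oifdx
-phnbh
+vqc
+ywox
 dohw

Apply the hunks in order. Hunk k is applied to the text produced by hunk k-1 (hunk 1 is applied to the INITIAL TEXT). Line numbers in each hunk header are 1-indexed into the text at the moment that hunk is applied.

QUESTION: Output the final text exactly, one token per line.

Hunk 1: at line 2 remove [uucfb] add [sbkfi,dsl] -> 11 lines: oifdx phnbh mdte sbkfi dsl aoqa qagf mjusk gozo dkdeg xsuzj
Hunk 2: at line 6 remove [mjusk,gozo] add [jia] -> 10 lines: oifdx phnbh mdte sbkfi dsl aoqa qagf jia dkdeg xsuzj
Hunk 3: at line 1 remove [mdte,sbkfi] add [dohw,gycz] -> 10 lines: oifdx phnbh dohw gycz dsl aoqa qagf jia dkdeg xsuzj
Hunk 4: at line 6 remove [qagf,jia] add [cbwqo,nrine,hsmf] -> 11 lines: oifdx phnbh dohw gycz dsl aoqa cbwqo nrine hsmf dkdeg xsuzj
Hunk 5: at line 6 remove [cbwqo,nrine,hsmf] add [duw,otlju,xkv] -> 11 lines: oifdx phnbh dohw gycz dsl aoqa duw otlju xkv dkdeg xsuzj
Hunk 6: at line 1 remove [phnbh] add [vqc,ywox] -> 12 lines: oifdx vqc ywox dohw gycz dsl aoqa duw otlju xkv dkdeg xsuzj

Answer: oifdx
vqc
ywox
dohw
gycz
dsl
aoqa
duw
otlju
xkv
dkdeg
xsuzj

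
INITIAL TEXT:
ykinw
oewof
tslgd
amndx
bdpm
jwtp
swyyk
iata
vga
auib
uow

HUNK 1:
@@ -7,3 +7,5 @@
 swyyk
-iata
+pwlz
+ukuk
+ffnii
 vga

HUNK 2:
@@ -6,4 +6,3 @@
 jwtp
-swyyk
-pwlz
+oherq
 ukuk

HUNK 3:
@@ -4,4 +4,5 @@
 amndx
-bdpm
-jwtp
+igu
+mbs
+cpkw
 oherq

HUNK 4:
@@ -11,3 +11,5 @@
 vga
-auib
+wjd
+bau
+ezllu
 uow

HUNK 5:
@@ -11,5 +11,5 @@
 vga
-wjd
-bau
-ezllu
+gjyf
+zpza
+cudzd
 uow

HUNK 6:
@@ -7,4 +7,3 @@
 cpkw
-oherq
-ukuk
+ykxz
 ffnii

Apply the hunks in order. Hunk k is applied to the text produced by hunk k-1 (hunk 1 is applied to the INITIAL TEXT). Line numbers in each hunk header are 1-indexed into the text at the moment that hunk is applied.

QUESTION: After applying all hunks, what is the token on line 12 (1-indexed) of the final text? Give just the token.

Hunk 1: at line 7 remove [iata] add [pwlz,ukuk,ffnii] -> 13 lines: ykinw oewof tslgd amndx bdpm jwtp swyyk pwlz ukuk ffnii vga auib uow
Hunk 2: at line 6 remove [swyyk,pwlz] add [oherq] -> 12 lines: ykinw oewof tslgd amndx bdpm jwtp oherq ukuk ffnii vga auib uow
Hunk 3: at line 4 remove [bdpm,jwtp] add [igu,mbs,cpkw] -> 13 lines: ykinw oewof tslgd amndx igu mbs cpkw oherq ukuk ffnii vga auib uow
Hunk 4: at line 11 remove [auib] add [wjd,bau,ezllu] -> 15 lines: ykinw oewof tslgd amndx igu mbs cpkw oherq ukuk ffnii vga wjd bau ezllu uow
Hunk 5: at line 11 remove [wjd,bau,ezllu] add [gjyf,zpza,cudzd] -> 15 lines: ykinw oewof tslgd amndx igu mbs cpkw oherq ukuk ffnii vga gjyf zpza cudzd uow
Hunk 6: at line 7 remove [oherq,ukuk] add [ykxz] -> 14 lines: ykinw oewof tslgd amndx igu mbs cpkw ykxz ffnii vga gjyf zpza cudzd uow
Final line 12: zpza

Answer: zpza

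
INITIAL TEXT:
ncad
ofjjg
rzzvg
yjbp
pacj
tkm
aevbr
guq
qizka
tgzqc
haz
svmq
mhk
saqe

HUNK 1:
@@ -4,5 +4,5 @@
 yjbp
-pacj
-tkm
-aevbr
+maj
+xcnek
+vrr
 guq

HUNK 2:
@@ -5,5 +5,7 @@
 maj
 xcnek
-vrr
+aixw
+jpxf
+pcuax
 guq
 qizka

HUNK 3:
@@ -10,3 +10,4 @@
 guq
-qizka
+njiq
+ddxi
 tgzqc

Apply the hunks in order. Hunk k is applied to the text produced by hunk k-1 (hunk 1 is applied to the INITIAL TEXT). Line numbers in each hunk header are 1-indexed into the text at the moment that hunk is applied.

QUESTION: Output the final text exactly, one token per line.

Hunk 1: at line 4 remove [pacj,tkm,aevbr] add [maj,xcnek,vrr] -> 14 lines: ncad ofjjg rzzvg yjbp maj xcnek vrr guq qizka tgzqc haz svmq mhk saqe
Hunk 2: at line 5 remove [vrr] add [aixw,jpxf,pcuax] -> 16 lines: ncad ofjjg rzzvg yjbp maj xcnek aixw jpxf pcuax guq qizka tgzqc haz svmq mhk saqe
Hunk 3: at line 10 remove [qizka] add [njiq,ddxi] -> 17 lines: ncad ofjjg rzzvg yjbp maj xcnek aixw jpxf pcuax guq njiq ddxi tgzqc haz svmq mhk saqe

Answer: ncad
ofjjg
rzzvg
yjbp
maj
xcnek
aixw
jpxf
pcuax
guq
njiq
ddxi
tgzqc
haz
svmq
mhk
saqe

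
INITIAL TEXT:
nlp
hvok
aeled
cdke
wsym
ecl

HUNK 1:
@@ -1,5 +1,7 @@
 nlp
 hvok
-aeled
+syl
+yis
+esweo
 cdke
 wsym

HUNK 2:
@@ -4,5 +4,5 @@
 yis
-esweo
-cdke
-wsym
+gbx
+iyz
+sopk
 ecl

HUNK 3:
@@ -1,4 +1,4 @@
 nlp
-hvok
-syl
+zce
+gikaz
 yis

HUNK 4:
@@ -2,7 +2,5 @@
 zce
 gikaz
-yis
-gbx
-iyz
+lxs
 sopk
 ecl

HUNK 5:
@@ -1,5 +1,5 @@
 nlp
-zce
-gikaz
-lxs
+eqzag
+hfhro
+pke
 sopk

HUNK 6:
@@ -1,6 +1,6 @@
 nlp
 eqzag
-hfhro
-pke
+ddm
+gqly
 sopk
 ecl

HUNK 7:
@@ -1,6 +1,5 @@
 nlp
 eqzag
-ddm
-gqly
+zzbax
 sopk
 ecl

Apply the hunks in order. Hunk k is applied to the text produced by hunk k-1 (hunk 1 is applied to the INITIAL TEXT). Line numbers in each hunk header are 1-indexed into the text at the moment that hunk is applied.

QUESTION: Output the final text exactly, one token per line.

Hunk 1: at line 1 remove [aeled] add [syl,yis,esweo] -> 8 lines: nlp hvok syl yis esweo cdke wsym ecl
Hunk 2: at line 4 remove [esweo,cdke,wsym] add [gbx,iyz,sopk] -> 8 lines: nlp hvok syl yis gbx iyz sopk ecl
Hunk 3: at line 1 remove [hvok,syl] add [zce,gikaz] -> 8 lines: nlp zce gikaz yis gbx iyz sopk ecl
Hunk 4: at line 2 remove [yis,gbx,iyz] add [lxs] -> 6 lines: nlp zce gikaz lxs sopk ecl
Hunk 5: at line 1 remove [zce,gikaz,lxs] add [eqzag,hfhro,pke] -> 6 lines: nlp eqzag hfhro pke sopk ecl
Hunk 6: at line 1 remove [hfhro,pke] add [ddm,gqly] -> 6 lines: nlp eqzag ddm gqly sopk ecl
Hunk 7: at line 1 remove [ddm,gqly] add [zzbax] -> 5 lines: nlp eqzag zzbax sopk ecl

Answer: nlp
eqzag
zzbax
sopk
ecl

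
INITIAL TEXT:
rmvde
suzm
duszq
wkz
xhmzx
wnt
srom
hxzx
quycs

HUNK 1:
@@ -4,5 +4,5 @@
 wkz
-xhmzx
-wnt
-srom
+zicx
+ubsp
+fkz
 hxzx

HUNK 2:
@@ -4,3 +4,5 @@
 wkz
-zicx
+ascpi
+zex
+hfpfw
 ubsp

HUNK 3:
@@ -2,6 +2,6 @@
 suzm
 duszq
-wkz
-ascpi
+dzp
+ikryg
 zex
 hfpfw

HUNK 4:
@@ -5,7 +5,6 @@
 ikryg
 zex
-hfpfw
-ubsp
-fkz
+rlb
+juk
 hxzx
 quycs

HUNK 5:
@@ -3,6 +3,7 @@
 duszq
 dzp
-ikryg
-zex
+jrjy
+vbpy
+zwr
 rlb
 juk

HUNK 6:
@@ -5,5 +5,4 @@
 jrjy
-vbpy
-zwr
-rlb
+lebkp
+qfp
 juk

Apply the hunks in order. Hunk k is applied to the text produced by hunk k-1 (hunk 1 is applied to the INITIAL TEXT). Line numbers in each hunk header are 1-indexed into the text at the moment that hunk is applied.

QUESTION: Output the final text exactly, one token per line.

Answer: rmvde
suzm
duszq
dzp
jrjy
lebkp
qfp
juk
hxzx
quycs

Derivation:
Hunk 1: at line 4 remove [xhmzx,wnt,srom] add [zicx,ubsp,fkz] -> 9 lines: rmvde suzm duszq wkz zicx ubsp fkz hxzx quycs
Hunk 2: at line 4 remove [zicx] add [ascpi,zex,hfpfw] -> 11 lines: rmvde suzm duszq wkz ascpi zex hfpfw ubsp fkz hxzx quycs
Hunk 3: at line 2 remove [wkz,ascpi] add [dzp,ikryg] -> 11 lines: rmvde suzm duszq dzp ikryg zex hfpfw ubsp fkz hxzx quycs
Hunk 4: at line 5 remove [hfpfw,ubsp,fkz] add [rlb,juk] -> 10 lines: rmvde suzm duszq dzp ikryg zex rlb juk hxzx quycs
Hunk 5: at line 3 remove [ikryg,zex] add [jrjy,vbpy,zwr] -> 11 lines: rmvde suzm duszq dzp jrjy vbpy zwr rlb juk hxzx quycs
Hunk 6: at line 5 remove [vbpy,zwr,rlb] add [lebkp,qfp] -> 10 lines: rmvde suzm duszq dzp jrjy lebkp qfp juk hxzx quycs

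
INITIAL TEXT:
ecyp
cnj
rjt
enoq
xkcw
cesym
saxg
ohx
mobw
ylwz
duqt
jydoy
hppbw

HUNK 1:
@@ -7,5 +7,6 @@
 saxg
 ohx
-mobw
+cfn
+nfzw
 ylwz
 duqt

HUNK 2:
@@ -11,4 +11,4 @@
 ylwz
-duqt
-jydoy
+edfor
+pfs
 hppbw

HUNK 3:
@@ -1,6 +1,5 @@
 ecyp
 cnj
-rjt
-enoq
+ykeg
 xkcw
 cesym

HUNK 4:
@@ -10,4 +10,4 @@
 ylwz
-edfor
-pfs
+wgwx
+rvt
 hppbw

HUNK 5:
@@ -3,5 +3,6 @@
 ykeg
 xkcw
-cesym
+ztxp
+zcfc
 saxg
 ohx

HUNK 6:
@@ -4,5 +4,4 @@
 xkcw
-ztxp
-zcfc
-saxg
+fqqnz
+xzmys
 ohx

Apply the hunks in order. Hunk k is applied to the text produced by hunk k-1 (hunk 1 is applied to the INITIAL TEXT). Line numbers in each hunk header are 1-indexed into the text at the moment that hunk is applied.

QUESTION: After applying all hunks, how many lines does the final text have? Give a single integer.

Answer: 13

Derivation:
Hunk 1: at line 7 remove [mobw] add [cfn,nfzw] -> 14 lines: ecyp cnj rjt enoq xkcw cesym saxg ohx cfn nfzw ylwz duqt jydoy hppbw
Hunk 2: at line 11 remove [duqt,jydoy] add [edfor,pfs] -> 14 lines: ecyp cnj rjt enoq xkcw cesym saxg ohx cfn nfzw ylwz edfor pfs hppbw
Hunk 3: at line 1 remove [rjt,enoq] add [ykeg] -> 13 lines: ecyp cnj ykeg xkcw cesym saxg ohx cfn nfzw ylwz edfor pfs hppbw
Hunk 4: at line 10 remove [edfor,pfs] add [wgwx,rvt] -> 13 lines: ecyp cnj ykeg xkcw cesym saxg ohx cfn nfzw ylwz wgwx rvt hppbw
Hunk 5: at line 3 remove [cesym] add [ztxp,zcfc] -> 14 lines: ecyp cnj ykeg xkcw ztxp zcfc saxg ohx cfn nfzw ylwz wgwx rvt hppbw
Hunk 6: at line 4 remove [ztxp,zcfc,saxg] add [fqqnz,xzmys] -> 13 lines: ecyp cnj ykeg xkcw fqqnz xzmys ohx cfn nfzw ylwz wgwx rvt hppbw
Final line count: 13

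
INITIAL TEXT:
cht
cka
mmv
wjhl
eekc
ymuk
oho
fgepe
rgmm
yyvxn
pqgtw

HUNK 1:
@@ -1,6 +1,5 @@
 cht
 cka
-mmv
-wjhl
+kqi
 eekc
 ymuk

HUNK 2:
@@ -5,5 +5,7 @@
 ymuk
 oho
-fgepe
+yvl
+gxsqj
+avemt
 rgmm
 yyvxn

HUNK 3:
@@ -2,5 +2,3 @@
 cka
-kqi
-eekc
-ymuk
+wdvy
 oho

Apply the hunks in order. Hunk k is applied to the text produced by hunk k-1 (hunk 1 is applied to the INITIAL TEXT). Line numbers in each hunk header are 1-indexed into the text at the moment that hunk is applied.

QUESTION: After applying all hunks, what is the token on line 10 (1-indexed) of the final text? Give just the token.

Hunk 1: at line 1 remove [mmv,wjhl] add [kqi] -> 10 lines: cht cka kqi eekc ymuk oho fgepe rgmm yyvxn pqgtw
Hunk 2: at line 5 remove [fgepe] add [yvl,gxsqj,avemt] -> 12 lines: cht cka kqi eekc ymuk oho yvl gxsqj avemt rgmm yyvxn pqgtw
Hunk 3: at line 2 remove [kqi,eekc,ymuk] add [wdvy] -> 10 lines: cht cka wdvy oho yvl gxsqj avemt rgmm yyvxn pqgtw
Final line 10: pqgtw

Answer: pqgtw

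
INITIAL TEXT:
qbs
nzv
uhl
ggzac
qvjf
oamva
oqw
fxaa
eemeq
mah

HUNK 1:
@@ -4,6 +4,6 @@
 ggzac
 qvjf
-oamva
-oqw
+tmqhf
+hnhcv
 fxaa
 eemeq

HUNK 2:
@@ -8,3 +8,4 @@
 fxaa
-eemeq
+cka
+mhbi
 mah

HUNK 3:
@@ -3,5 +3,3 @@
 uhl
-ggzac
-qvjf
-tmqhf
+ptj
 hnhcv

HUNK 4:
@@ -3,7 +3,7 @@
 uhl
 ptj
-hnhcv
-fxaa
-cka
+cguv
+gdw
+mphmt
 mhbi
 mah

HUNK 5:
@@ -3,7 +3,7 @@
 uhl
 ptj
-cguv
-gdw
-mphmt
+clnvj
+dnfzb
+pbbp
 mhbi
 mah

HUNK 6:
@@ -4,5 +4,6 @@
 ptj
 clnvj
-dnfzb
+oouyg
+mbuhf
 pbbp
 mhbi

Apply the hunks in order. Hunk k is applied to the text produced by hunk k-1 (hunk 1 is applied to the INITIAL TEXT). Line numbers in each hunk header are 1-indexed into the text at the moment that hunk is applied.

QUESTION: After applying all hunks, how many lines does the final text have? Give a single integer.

Answer: 10

Derivation:
Hunk 1: at line 4 remove [oamva,oqw] add [tmqhf,hnhcv] -> 10 lines: qbs nzv uhl ggzac qvjf tmqhf hnhcv fxaa eemeq mah
Hunk 2: at line 8 remove [eemeq] add [cka,mhbi] -> 11 lines: qbs nzv uhl ggzac qvjf tmqhf hnhcv fxaa cka mhbi mah
Hunk 3: at line 3 remove [ggzac,qvjf,tmqhf] add [ptj] -> 9 lines: qbs nzv uhl ptj hnhcv fxaa cka mhbi mah
Hunk 4: at line 3 remove [hnhcv,fxaa,cka] add [cguv,gdw,mphmt] -> 9 lines: qbs nzv uhl ptj cguv gdw mphmt mhbi mah
Hunk 5: at line 3 remove [cguv,gdw,mphmt] add [clnvj,dnfzb,pbbp] -> 9 lines: qbs nzv uhl ptj clnvj dnfzb pbbp mhbi mah
Hunk 6: at line 4 remove [dnfzb] add [oouyg,mbuhf] -> 10 lines: qbs nzv uhl ptj clnvj oouyg mbuhf pbbp mhbi mah
Final line count: 10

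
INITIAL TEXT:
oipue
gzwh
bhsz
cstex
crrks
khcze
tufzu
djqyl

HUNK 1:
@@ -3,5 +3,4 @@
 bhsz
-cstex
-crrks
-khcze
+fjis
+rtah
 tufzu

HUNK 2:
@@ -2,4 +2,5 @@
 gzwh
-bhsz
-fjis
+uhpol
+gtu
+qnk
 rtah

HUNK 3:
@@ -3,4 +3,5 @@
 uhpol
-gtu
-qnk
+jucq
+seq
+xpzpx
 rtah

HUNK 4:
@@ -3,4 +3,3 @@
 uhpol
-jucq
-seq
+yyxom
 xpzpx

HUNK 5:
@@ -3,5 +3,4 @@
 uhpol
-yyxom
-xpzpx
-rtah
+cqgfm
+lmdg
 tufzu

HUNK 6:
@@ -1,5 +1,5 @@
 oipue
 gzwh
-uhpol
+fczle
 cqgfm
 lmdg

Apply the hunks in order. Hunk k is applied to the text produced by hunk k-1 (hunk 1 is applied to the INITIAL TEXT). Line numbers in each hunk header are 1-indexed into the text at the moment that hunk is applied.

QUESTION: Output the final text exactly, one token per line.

Hunk 1: at line 3 remove [cstex,crrks,khcze] add [fjis,rtah] -> 7 lines: oipue gzwh bhsz fjis rtah tufzu djqyl
Hunk 2: at line 2 remove [bhsz,fjis] add [uhpol,gtu,qnk] -> 8 lines: oipue gzwh uhpol gtu qnk rtah tufzu djqyl
Hunk 3: at line 3 remove [gtu,qnk] add [jucq,seq,xpzpx] -> 9 lines: oipue gzwh uhpol jucq seq xpzpx rtah tufzu djqyl
Hunk 4: at line 3 remove [jucq,seq] add [yyxom] -> 8 lines: oipue gzwh uhpol yyxom xpzpx rtah tufzu djqyl
Hunk 5: at line 3 remove [yyxom,xpzpx,rtah] add [cqgfm,lmdg] -> 7 lines: oipue gzwh uhpol cqgfm lmdg tufzu djqyl
Hunk 6: at line 1 remove [uhpol] add [fczle] -> 7 lines: oipue gzwh fczle cqgfm lmdg tufzu djqyl

Answer: oipue
gzwh
fczle
cqgfm
lmdg
tufzu
djqyl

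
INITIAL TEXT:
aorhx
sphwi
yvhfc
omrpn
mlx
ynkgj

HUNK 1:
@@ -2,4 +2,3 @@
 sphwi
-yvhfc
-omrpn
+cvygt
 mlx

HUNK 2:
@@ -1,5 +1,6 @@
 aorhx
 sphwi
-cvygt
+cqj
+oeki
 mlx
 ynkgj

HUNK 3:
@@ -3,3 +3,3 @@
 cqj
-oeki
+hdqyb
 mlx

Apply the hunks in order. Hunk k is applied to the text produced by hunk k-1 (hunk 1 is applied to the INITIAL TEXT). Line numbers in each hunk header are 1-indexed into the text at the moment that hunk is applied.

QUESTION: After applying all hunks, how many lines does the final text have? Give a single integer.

Hunk 1: at line 2 remove [yvhfc,omrpn] add [cvygt] -> 5 lines: aorhx sphwi cvygt mlx ynkgj
Hunk 2: at line 1 remove [cvygt] add [cqj,oeki] -> 6 lines: aorhx sphwi cqj oeki mlx ynkgj
Hunk 3: at line 3 remove [oeki] add [hdqyb] -> 6 lines: aorhx sphwi cqj hdqyb mlx ynkgj
Final line count: 6

Answer: 6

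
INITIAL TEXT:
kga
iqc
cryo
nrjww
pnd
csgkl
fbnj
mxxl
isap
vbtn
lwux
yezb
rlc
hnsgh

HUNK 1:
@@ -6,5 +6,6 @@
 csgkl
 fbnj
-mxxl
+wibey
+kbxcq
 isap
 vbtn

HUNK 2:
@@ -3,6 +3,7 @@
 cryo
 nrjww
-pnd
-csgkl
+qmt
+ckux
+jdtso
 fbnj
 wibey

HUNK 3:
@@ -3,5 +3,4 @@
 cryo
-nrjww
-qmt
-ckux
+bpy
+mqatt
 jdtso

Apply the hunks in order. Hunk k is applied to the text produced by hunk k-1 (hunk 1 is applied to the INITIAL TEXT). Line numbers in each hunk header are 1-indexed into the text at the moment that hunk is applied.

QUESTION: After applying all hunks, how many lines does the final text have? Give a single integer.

Hunk 1: at line 6 remove [mxxl] add [wibey,kbxcq] -> 15 lines: kga iqc cryo nrjww pnd csgkl fbnj wibey kbxcq isap vbtn lwux yezb rlc hnsgh
Hunk 2: at line 3 remove [pnd,csgkl] add [qmt,ckux,jdtso] -> 16 lines: kga iqc cryo nrjww qmt ckux jdtso fbnj wibey kbxcq isap vbtn lwux yezb rlc hnsgh
Hunk 3: at line 3 remove [nrjww,qmt,ckux] add [bpy,mqatt] -> 15 lines: kga iqc cryo bpy mqatt jdtso fbnj wibey kbxcq isap vbtn lwux yezb rlc hnsgh
Final line count: 15

Answer: 15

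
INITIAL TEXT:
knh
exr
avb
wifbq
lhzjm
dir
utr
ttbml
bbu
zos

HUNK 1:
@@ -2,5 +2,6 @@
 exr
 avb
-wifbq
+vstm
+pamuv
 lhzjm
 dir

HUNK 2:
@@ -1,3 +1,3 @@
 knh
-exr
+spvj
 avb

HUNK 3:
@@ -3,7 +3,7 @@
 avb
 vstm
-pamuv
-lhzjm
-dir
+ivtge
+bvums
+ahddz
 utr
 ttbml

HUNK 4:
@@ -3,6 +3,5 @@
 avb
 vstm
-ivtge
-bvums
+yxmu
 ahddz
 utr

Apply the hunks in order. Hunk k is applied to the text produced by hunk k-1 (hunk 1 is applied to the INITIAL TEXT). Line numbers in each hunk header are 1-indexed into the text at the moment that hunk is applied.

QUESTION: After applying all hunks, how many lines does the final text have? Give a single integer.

Hunk 1: at line 2 remove [wifbq] add [vstm,pamuv] -> 11 lines: knh exr avb vstm pamuv lhzjm dir utr ttbml bbu zos
Hunk 2: at line 1 remove [exr] add [spvj] -> 11 lines: knh spvj avb vstm pamuv lhzjm dir utr ttbml bbu zos
Hunk 3: at line 3 remove [pamuv,lhzjm,dir] add [ivtge,bvums,ahddz] -> 11 lines: knh spvj avb vstm ivtge bvums ahddz utr ttbml bbu zos
Hunk 4: at line 3 remove [ivtge,bvums] add [yxmu] -> 10 lines: knh spvj avb vstm yxmu ahddz utr ttbml bbu zos
Final line count: 10

Answer: 10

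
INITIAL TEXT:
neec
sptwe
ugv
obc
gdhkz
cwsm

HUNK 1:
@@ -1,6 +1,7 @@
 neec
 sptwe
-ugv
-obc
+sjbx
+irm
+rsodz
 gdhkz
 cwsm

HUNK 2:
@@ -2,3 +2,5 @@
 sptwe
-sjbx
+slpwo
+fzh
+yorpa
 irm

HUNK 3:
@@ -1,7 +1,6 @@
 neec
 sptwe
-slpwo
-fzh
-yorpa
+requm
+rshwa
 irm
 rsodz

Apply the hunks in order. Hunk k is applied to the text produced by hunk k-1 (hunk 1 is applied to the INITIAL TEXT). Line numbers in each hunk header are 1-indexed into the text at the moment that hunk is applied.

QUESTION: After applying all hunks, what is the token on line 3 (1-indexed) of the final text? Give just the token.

Hunk 1: at line 1 remove [ugv,obc] add [sjbx,irm,rsodz] -> 7 lines: neec sptwe sjbx irm rsodz gdhkz cwsm
Hunk 2: at line 2 remove [sjbx] add [slpwo,fzh,yorpa] -> 9 lines: neec sptwe slpwo fzh yorpa irm rsodz gdhkz cwsm
Hunk 3: at line 1 remove [slpwo,fzh,yorpa] add [requm,rshwa] -> 8 lines: neec sptwe requm rshwa irm rsodz gdhkz cwsm
Final line 3: requm

Answer: requm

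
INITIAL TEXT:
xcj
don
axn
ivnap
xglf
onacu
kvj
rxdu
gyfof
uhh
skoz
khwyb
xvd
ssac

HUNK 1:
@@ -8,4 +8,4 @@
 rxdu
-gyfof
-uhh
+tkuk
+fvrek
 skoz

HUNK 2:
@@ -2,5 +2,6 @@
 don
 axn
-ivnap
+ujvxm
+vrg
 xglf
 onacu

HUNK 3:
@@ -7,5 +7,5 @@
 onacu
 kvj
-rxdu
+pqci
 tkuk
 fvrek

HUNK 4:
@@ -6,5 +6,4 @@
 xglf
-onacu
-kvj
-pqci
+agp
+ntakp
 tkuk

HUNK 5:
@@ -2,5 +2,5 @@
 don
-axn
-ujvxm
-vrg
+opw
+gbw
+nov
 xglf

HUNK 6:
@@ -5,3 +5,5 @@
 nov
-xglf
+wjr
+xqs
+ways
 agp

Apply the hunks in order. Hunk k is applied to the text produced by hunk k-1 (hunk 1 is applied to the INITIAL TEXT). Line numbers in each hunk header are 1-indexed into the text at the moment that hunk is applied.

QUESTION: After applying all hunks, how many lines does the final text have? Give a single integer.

Hunk 1: at line 8 remove [gyfof,uhh] add [tkuk,fvrek] -> 14 lines: xcj don axn ivnap xglf onacu kvj rxdu tkuk fvrek skoz khwyb xvd ssac
Hunk 2: at line 2 remove [ivnap] add [ujvxm,vrg] -> 15 lines: xcj don axn ujvxm vrg xglf onacu kvj rxdu tkuk fvrek skoz khwyb xvd ssac
Hunk 3: at line 7 remove [rxdu] add [pqci] -> 15 lines: xcj don axn ujvxm vrg xglf onacu kvj pqci tkuk fvrek skoz khwyb xvd ssac
Hunk 4: at line 6 remove [onacu,kvj,pqci] add [agp,ntakp] -> 14 lines: xcj don axn ujvxm vrg xglf agp ntakp tkuk fvrek skoz khwyb xvd ssac
Hunk 5: at line 2 remove [axn,ujvxm,vrg] add [opw,gbw,nov] -> 14 lines: xcj don opw gbw nov xglf agp ntakp tkuk fvrek skoz khwyb xvd ssac
Hunk 6: at line 5 remove [xglf] add [wjr,xqs,ways] -> 16 lines: xcj don opw gbw nov wjr xqs ways agp ntakp tkuk fvrek skoz khwyb xvd ssac
Final line count: 16

Answer: 16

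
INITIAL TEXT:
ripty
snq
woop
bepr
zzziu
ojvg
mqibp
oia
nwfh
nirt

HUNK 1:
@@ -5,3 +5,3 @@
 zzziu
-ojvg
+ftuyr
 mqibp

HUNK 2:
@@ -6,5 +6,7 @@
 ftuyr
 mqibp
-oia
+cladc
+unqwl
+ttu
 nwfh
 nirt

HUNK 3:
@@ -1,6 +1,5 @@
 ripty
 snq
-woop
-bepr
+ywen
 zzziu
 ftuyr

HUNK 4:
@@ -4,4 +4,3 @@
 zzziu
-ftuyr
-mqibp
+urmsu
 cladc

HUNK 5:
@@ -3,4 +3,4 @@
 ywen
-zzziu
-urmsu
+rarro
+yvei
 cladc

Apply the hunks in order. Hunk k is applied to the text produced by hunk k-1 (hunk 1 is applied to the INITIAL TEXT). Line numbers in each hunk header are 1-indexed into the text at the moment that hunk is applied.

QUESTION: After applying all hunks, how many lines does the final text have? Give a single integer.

Answer: 10

Derivation:
Hunk 1: at line 5 remove [ojvg] add [ftuyr] -> 10 lines: ripty snq woop bepr zzziu ftuyr mqibp oia nwfh nirt
Hunk 2: at line 6 remove [oia] add [cladc,unqwl,ttu] -> 12 lines: ripty snq woop bepr zzziu ftuyr mqibp cladc unqwl ttu nwfh nirt
Hunk 3: at line 1 remove [woop,bepr] add [ywen] -> 11 lines: ripty snq ywen zzziu ftuyr mqibp cladc unqwl ttu nwfh nirt
Hunk 4: at line 4 remove [ftuyr,mqibp] add [urmsu] -> 10 lines: ripty snq ywen zzziu urmsu cladc unqwl ttu nwfh nirt
Hunk 5: at line 3 remove [zzziu,urmsu] add [rarro,yvei] -> 10 lines: ripty snq ywen rarro yvei cladc unqwl ttu nwfh nirt
Final line count: 10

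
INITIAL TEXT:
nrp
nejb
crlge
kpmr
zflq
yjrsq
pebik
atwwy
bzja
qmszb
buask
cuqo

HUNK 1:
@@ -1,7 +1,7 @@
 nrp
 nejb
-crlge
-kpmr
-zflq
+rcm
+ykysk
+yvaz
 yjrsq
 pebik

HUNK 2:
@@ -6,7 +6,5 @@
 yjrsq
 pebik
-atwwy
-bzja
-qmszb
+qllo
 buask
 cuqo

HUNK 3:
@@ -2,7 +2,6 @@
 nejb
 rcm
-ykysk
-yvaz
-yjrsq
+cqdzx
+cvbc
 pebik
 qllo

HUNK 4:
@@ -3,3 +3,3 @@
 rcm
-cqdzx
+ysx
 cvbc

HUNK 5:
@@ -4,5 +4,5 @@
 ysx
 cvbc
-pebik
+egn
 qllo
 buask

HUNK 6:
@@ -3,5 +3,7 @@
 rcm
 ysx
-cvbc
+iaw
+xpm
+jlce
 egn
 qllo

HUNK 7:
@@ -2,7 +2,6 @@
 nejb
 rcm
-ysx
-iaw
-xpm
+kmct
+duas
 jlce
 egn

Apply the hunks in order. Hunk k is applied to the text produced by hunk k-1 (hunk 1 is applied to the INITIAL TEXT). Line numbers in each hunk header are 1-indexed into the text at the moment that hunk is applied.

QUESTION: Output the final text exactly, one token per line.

Answer: nrp
nejb
rcm
kmct
duas
jlce
egn
qllo
buask
cuqo

Derivation:
Hunk 1: at line 1 remove [crlge,kpmr,zflq] add [rcm,ykysk,yvaz] -> 12 lines: nrp nejb rcm ykysk yvaz yjrsq pebik atwwy bzja qmszb buask cuqo
Hunk 2: at line 6 remove [atwwy,bzja,qmszb] add [qllo] -> 10 lines: nrp nejb rcm ykysk yvaz yjrsq pebik qllo buask cuqo
Hunk 3: at line 2 remove [ykysk,yvaz,yjrsq] add [cqdzx,cvbc] -> 9 lines: nrp nejb rcm cqdzx cvbc pebik qllo buask cuqo
Hunk 4: at line 3 remove [cqdzx] add [ysx] -> 9 lines: nrp nejb rcm ysx cvbc pebik qllo buask cuqo
Hunk 5: at line 4 remove [pebik] add [egn] -> 9 lines: nrp nejb rcm ysx cvbc egn qllo buask cuqo
Hunk 6: at line 3 remove [cvbc] add [iaw,xpm,jlce] -> 11 lines: nrp nejb rcm ysx iaw xpm jlce egn qllo buask cuqo
Hunk 7: at line 2 remove [ysx,iaw,xpm] add [kmct,duas] -> 10 lines: nrp nejb rcm kmct duas jlce egn qllo buask cuqo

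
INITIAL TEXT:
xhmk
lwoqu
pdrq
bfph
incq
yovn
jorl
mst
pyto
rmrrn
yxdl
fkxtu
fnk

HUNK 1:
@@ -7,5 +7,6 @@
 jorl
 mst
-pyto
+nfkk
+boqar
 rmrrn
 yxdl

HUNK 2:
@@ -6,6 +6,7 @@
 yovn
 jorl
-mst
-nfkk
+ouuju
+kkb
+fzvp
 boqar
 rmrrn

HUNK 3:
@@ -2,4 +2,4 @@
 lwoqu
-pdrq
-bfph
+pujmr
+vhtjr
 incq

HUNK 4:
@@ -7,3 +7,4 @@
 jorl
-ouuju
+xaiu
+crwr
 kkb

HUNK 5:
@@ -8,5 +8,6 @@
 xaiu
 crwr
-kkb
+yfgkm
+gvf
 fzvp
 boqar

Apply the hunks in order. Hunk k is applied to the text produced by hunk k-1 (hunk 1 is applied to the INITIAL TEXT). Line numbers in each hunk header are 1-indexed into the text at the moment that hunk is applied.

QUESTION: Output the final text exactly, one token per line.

Hunk 1: at line 7 remove [pyto] add [nfkk,boqar] -> 14 lines: xhmk lwoqu pdrq bfph incq yovn jorl mst nfkk boqar rmrrn yxdl fkxtu fnk
Hunk 2: at line 6 remove [mst,nfkk] add [ouuju,kkb,fzvp] -> 15 lines: xhmk lwoqu pdrq bfph incq yovn jorl ouuju kkb fzvp boqar rmrrn yxdl fkxtu fnk
Hunk 3: at line 2 remove [pdrq,bfph] add [pujmr,vhtjr] -> 15 lines: xhmk lwoqu pujmr vhtjr incq yovn jorl ouuju kkb fzvp boqar rmrrn yxdl fkxtu fnk
Hunk 4: at line 7 remove [ouuju] add [xaiu,crwr] -> 16 lines: xhmk lwoqu pujmr vhtjr incq yovn jorl xaiu crwr kkb fzvp boqar rmrrn yxdl fkxtu fnk
Hunk 5: at line 8 remove [kkb] add [yfgkm,gvf] -> 17 lines: xhmk lwoqu pujmr vhtjr incq yovn jorl xaiu crwr yfgkm gvf fzvp boqar rmrrn yxdl fkxtu fnk

Answer: xhmk
lwoqu
pujmr
vhtjr
incq
yovn
jorl
xaiu
crwr
yfgkm
gvf
fzvp
boqar
rmrrn
yxdl
fkxtu
fnk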